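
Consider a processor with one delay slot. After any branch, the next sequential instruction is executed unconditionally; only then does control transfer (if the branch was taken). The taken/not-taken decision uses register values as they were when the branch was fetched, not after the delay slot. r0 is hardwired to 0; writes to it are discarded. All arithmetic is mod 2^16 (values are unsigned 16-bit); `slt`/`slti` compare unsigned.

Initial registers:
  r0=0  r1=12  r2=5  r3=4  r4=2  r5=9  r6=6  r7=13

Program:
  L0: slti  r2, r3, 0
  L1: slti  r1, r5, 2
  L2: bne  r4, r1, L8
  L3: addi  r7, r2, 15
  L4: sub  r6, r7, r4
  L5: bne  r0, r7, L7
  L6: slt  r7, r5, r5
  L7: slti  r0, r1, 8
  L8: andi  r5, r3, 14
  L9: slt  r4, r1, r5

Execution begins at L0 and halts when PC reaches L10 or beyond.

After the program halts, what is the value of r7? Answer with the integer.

15

#0 slti  r2, r3, 0 ; 0/12/0/4/2/9/6/13
#1 slti  r1, r5, 2 ; 0/0/0/4/2/9/6/13
#2 bne  r4, r1, L8 ; 0/0/0/4/2/9/6/13 ; →target
#3 addi  r7, r2, 15 ; 0/0/0/4/2/9/6/15
#8 andi  r5, r3, 14 ; 0/0/0/4/2/4/6/15
#9 slt  r4, r1, r5 ; 0/0/0/4/1/4/6/15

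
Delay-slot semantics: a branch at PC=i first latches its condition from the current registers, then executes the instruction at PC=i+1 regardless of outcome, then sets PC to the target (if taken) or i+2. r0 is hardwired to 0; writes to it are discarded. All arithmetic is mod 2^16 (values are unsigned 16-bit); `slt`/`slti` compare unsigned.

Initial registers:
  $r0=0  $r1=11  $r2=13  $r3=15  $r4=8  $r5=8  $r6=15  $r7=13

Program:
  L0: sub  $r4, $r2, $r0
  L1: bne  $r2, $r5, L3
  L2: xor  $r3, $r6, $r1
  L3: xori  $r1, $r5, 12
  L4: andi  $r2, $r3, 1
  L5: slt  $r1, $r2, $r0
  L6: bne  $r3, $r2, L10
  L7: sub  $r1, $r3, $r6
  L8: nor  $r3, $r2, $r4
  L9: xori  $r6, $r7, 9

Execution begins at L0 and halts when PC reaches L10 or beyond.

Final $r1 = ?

#0 sub  $r4, $r2, $r0 ; 0/11/13/15/13/8/15/13
#1 bne  $r2, $r5, L3 ; 0/11/13/15/13/8/15/13 ; →target
#2 xor  $r3, $r6, $r1 ; 0/11/13/4/13/8/15/13
#3 xori  $r1, $r5, 12 ; 0/4/13/4/13/8/15/13
#4 andi  $r2, $r3, 1 ; 0/4/0/4/13/8/15/13
#5 slt  $r1, $r2, $r0 ; 0/0/0/4/13/8/15/13
#6 bne  $r3, $r2, L10 ; 0/0/0/4/13/8/15/13 ; →target
#7 sub  $r1, $r3, $r6 ; 0/65525/0/4/13/8/15/13

65525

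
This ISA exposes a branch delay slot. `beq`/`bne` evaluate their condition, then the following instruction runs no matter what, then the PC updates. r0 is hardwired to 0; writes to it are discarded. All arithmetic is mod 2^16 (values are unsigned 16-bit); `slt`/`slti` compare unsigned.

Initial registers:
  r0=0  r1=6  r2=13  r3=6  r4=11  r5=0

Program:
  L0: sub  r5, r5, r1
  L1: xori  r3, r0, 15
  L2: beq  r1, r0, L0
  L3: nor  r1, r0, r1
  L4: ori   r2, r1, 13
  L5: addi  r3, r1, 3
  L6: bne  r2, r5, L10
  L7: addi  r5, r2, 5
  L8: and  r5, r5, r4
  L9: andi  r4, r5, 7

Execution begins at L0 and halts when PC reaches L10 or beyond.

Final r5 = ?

2

PC=0  sub  r5, r5, r1        | r0=0 r1=6 r2=13 r3=6 r4=11 r5=65530
PC=1  xori  r3, r0, 15       | r0=0 r1=6 r2=13 r3=15 r4=11 r5=65530
PC=2  beq  r1, r0, L0        | r0=0 r1=6 r2=13 r3=15 r4=11 r5=65530  [not taken]
PC=3  nor  r1, r0, r1        | r0=0 r1=65529 r2=13 r3=15 r4=11 r5=65530
PC=4  ori   r2, r1, 13       | r0=0 r1=65529 r2=65533 r3=15 r4=11 r5=65530
PC=5  addi  r3, r1, 3        | r0=0 r1=65529 r2=65533 r3=65532 r4=11 r5=65530
PC=6  bne  r2, r5, L10       | r0=0 r1=65529 r2=65533 r3=65532 r4=11 r5=65530  [TAKEN]
PC=7  addi  r5, r2, 5        | r0=0 r1=65529 r2=65533 r3=65532 r4=11 r5=2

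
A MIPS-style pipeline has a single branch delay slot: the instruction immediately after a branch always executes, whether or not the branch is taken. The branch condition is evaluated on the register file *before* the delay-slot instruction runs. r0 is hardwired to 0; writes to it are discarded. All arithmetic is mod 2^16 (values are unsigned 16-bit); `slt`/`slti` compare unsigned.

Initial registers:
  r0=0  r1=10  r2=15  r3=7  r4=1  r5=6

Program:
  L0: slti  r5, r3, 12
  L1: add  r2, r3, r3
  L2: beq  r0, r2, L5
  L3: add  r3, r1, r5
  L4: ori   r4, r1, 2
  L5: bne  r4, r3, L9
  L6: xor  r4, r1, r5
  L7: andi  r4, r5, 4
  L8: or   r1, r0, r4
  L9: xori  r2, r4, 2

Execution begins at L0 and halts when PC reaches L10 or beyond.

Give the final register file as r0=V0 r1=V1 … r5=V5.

  step pc=0: slti  r5, r3, 12  regs=(0,10,15,7,1,1)
  step pc=1: add  r2, r3, r3  regs=(0,10,14,7,1,1)
  step pc=2: beq  r0, r2, L5  cond=F  regs=(0,10,14,7,1,1)
  step pc=3: add  r3, r1, r5  regs=(0,10,14,11,1,1)
  step pc=4: ori   r4, r1, 2  regs=(0,10,14,11,10,1)
  step pc=5: bne  r4, r3, L9  cond=T  regs=(0,10,14,11,10,1)
  step pc=6: xor  r4, r1, r5  regs=(0,10,14,11,11,1)
  step pc=9: xori  r2, r4, 2  regs=(0,10,9,11,11,1)

r0=0 r1=10 r2=9 r3=11 r4=11 r5=1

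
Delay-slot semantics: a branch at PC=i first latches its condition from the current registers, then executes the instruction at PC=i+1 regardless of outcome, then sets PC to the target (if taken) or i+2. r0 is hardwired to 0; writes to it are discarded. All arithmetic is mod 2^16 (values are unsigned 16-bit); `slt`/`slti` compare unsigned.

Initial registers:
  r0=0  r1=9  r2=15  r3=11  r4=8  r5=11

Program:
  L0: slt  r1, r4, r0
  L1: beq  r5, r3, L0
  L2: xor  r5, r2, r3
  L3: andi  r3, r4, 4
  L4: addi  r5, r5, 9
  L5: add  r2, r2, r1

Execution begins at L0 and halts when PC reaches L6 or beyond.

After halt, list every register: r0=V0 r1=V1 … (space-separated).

r0=0 r1=0 r2=15 r3=0 r4=8 r5=13

  step pc=0: slt  r1, r4, r0  regs=(0,0,15,11,8,11)
  step pc=1: beq  r5, r3, L0  cond=T  regs=(0,0,15,11,8,11)
  step pc=2: xor  r5, r2, r3  regs=(0,0,15,11,8,4)
  step pc=0: slt  r1, r4, r0  regs=(0,0,15,11,8,4)
  step pc=1: beq  r5, r3, L0  cond=F  regs=(0,0,15,11,8,4)
  step pc=2: xor  r5, r2, r3  regs=(0,0,15,11,8,4)
  step pc=3: andi  r3, r4, 4  regs=(0,0,15,0,8,4)
  step pc=4: addi  r5, r5, 9  regs=(0,0,15,0,8,13)
  step pc=5: add  r2, r2, r1  regs=(0,0,15,0,8,13)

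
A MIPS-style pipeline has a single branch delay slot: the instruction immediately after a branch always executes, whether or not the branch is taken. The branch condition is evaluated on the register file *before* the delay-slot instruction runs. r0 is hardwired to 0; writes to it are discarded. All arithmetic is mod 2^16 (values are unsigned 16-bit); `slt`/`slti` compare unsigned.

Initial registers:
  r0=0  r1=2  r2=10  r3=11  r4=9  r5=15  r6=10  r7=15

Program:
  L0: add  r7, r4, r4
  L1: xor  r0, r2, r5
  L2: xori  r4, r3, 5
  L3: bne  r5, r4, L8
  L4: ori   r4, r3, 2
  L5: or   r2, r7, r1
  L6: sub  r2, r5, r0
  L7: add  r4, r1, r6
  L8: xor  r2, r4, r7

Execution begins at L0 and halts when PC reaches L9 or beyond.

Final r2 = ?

[0] add  r7, r4, r4  →  {r0:0, r1:2, r2:10, r3:11, r4:9, r5:15, r6:10, r7:18}
[1] xor  r0, r2, r5  →  {r0:0, r1:2, r2:10, r3:11, r4:9, r5:15, r6:10, r7:18}
[2] xori  r4, r3, 5  →  {r0:0, r1:2, r2:10, r3:11, r4:14, r5:15, r6:10, r7:18}
[3] bne  r5, r4, L8  →  {r0:0, r1:2, r2:10, r3:11, r4:14, r5:15, r6:10, r7:18}  ⟨branch taken⟩
[4] ori   r4, r3, 2  →  {r0:0, r1:2, r2:10, r3:11, r4:11, r5:15, r6:10, r7:18}
[8] xor  r2, r4, r7  →  {r0:0, r1:2, r2:25, r3:11, r4:11, r5:15, r6:10, r7:18}

25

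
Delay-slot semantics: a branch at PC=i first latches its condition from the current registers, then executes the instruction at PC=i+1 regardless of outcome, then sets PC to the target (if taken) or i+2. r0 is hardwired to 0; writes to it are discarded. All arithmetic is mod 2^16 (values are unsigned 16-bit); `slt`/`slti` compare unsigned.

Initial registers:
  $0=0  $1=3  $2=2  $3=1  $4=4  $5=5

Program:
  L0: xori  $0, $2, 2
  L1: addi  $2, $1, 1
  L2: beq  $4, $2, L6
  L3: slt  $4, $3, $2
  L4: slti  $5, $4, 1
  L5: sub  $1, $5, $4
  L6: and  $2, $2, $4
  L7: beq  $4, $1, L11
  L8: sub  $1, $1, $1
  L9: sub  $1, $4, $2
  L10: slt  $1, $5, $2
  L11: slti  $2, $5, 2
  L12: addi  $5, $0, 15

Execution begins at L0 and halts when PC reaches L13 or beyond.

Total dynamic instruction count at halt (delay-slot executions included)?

11

  step pc=0: xori  $0, $2, 2  regs=(0,3,2,1,4,5)
  step pc=1: addi  $2, $1, 1  regs=(0,3,4,1,4,5)
  step pc=2: beq  $4, $2, L6  cond=T  regs=(0,3,4,1,4,5)
  step pc=3: slt  $4, $3, $2  regs=(0,3,4,1,1,5)
  step pc=6: and  $2, $2, $4  regs=(0,3,0,1,1,5)
  step pc=7: beq  $4, $1, L11  cond=F  regs=(0,3,0,1,1,5)
  step pc=8: sub  $1, $1, $1  regs=(0,0,0,1,1,5)
  step pc=9: sub  $1, $4, $2  regs=(0,1,0,1,1,5)
  step pc=10: slt  $1, $5, $2  regs=(0,0,0,1,1,5)
  step pc=11: slti  $2, $5, 2  regs=(0,0,0,1,1,5)
  step pc=12: addi  $5, $0, 15  regs=(0,0,0,1,1,15)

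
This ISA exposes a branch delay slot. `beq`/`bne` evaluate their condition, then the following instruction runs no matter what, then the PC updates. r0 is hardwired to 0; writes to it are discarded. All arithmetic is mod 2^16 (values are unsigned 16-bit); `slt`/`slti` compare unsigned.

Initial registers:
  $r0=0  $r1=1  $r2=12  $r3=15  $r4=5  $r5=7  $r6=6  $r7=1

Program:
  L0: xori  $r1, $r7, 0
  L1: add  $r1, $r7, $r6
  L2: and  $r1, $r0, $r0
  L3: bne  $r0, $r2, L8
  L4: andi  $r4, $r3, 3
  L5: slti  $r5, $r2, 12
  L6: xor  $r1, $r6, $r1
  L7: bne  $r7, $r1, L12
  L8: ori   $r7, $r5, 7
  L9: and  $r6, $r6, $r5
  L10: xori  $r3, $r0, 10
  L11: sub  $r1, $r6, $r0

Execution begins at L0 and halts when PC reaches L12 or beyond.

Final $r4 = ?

3

  step pc=0: xori  $r1, $r7, 0  regs=(0,1,12,15,5,7,6,1)
  step pc=1: add  $r1, $r7, $r6  regs=(0,7,12,15,5,7,6,1)
  step pc=2: and  $r1, $r0, $r0  regs=(0,0,12,15,5,7,6,1)
  step pc=3: bne  $r0, $r2, L8  cond=T  regs=(0,0,12,15,5,7,6,1)
  step pc=4: andi  $r4, $r3, 3  regs=(0,0,12,15,3,7,6,1)
  step pc=8: ori   $r7, $r5, 7  regs=(0,0,12,15,3,7,6,7)
  step pc=9: and  $r6, $r6, $r5  regs=(0,0,12,15,3,7,6,7)
  step pc=10: xori  $r3, $r0, 10  regs=(0,0,12,10,3,7,6,7)
  step pc=11: sub  $r1, $r6, $r0  regs=(0,6,12,10,3,7,6,7)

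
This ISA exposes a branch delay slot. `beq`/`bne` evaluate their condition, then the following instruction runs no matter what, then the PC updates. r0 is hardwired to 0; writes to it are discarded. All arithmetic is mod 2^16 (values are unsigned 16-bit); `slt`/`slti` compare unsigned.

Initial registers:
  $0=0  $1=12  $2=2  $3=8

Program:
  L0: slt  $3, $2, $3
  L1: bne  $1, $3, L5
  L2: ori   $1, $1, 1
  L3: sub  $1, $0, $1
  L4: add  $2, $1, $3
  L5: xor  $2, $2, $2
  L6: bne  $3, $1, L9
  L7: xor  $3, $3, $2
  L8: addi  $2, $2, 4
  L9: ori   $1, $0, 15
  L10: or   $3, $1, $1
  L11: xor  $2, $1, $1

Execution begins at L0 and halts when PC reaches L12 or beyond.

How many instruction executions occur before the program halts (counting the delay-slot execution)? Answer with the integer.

#0 slt  $3, $2, $3 ; 0/12/2/1
#1 bne  $1, $3, L5 ; 0/12/2/1 ; →target
#2 ori   $1, $1, 1 ; 0/13/2/1
#5 xor  $2, $2, $2 ; 0/13/0/1
#6 bne  $3, $1, L9 ; 0/13/0/1 ; →target
#7 xor  $3, $3, $2 ; 0/13/0/1
#9 ori   $1, $0, 15 ; 0/15/0/1
#10 or   $3, $1, $1 ; 0/15/0/15
#11 xor  $2, $1, $1 ; 0/15/0/15

9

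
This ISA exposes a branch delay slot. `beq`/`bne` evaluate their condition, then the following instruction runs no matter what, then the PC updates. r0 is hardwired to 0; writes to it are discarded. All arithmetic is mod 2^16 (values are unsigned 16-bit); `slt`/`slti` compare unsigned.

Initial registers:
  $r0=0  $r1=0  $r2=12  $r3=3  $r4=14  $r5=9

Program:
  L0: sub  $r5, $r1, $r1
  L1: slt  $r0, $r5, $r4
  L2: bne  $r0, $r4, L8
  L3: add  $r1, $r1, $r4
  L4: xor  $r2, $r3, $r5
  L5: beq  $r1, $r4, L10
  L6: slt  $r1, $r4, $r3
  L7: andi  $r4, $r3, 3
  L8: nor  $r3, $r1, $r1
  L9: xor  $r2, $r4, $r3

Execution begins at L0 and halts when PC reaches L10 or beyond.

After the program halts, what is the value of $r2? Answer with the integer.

65535

[0] sub  $r5, $r1, $r1  →  {$r0:0, $r1:0, $r2:12, $r3:3, $r4:14, $r5:0}
[1] slt  $r0, $r5, $r4  →  {$r0:0, $r1:0, $r2:12, $r3:3, $r4:14, $r5:0}
[2] bne  $r0, $r4, L8  →  {$r0:0, $r1:0, $r2:12, $r3:3, $r4:14, $r5:0}  ⟨branch taken⟩
[3] add  $r1, $r1, $r4  →  {$r0:0, $r1:14, $r2:12, $r3:3, $r4:14, $r5:0}
[8] nor  $r3, $r1, $r1  →  {$r0:0, $r1:14, $r2:12, $r3:65521, $r4:14, $r5:0}
[9] xor  $r2, $r4, $r3  →  {$r0:0, $r1:14, $r2:65535, $r3:65521, $r4:14, $r5:0}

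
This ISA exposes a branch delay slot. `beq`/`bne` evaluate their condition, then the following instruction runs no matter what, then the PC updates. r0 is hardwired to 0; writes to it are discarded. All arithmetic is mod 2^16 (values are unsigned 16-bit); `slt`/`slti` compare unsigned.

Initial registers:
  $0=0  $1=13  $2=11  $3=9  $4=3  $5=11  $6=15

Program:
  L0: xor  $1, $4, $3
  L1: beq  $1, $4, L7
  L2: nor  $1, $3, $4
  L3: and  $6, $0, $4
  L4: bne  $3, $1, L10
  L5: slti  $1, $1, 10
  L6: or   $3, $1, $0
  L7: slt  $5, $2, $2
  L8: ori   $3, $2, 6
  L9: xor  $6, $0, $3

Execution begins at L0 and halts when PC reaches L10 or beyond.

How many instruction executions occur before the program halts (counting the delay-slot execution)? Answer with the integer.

6

PC=0  xor  $1, $4, $3        | $0=0 $1=10 $2=11 $3=9 $4=3 $5=11 $6=15
PC=1  beq  $1, $4, L7        | $0=0 $1=10 $2=11 $3=9 $4=3 $5=11 $6=15  [not taken]
PC=2  nor  $1, $3, $4        | $0=0 $1=65524 $2=11 $3=9 $4=3 $5=11 $6=15
PC=3  and  $6, $0, $4        | $0=0 $1=65524 $2=11 $3=9 $4=3 $5=11 $6=0
PC=4  bne  $3, $1, L10       | $0=0 $1=65524 $2=11 $3=9 $4=3 $5=11 $6=0  [TAKEN]
PC=5  slti  $1, $1, 10       | $0=0 $1=0 $2=11 $3=9 $4=3 $5=11 $6=0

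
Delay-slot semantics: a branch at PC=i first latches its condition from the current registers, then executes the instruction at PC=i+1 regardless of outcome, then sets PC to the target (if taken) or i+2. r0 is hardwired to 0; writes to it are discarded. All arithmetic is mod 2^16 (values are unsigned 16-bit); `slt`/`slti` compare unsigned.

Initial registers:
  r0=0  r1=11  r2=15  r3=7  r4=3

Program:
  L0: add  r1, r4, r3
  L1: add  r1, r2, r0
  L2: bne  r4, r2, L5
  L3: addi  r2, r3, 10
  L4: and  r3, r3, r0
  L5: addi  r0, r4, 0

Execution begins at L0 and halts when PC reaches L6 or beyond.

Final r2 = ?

17

PC=0  add  r1, r4, r3        | r0=0 r1=10 r2=15 r3=7 r4=3
PC=1  add  r1, r2, r0        | r0=0 r1=15 r2=15 r3=7 r4=3
PC=2  bne  r4, r2, L5        | r0=0 r1=15 r2=15 r3=7 r4=3  [TAKEN]
PC=3  addi  r2, r3, 10       | r0=0 r1=15 r2=17 r3=7 r4=3
PC=5  addi  r0, r4, 0        | r0=0 r1=15 r2=17 r3=7 r4=3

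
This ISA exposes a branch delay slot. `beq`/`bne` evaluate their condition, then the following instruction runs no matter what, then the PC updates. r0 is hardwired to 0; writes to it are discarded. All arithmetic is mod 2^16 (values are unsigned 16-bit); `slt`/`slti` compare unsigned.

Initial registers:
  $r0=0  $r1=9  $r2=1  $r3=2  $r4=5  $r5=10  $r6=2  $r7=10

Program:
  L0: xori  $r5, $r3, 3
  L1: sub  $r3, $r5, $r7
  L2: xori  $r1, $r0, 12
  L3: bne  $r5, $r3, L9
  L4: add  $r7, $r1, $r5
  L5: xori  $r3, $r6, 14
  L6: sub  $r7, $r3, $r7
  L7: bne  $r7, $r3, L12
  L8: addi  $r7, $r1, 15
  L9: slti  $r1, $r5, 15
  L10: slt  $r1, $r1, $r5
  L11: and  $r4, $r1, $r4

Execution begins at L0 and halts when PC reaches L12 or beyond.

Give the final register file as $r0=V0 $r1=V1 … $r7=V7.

$r0=0 $r1=0 $r2=1 $r3=65527 $r4=0 $r5=1 $r6=2 $r7=13

  step pc=0: xori  $r5, $r3, 3  regs=(0,9,1,2,5,1,2,10)
  step pc=1: sub  $r3, $r5, $r7  regs=(0,9,1,65527,5,1,2,10)
  step pc=2: xori  $r1, $r0, 12  regs=(0,12,1,65527,5,1,2,10)
  step pc=3: bne  $r5, $r3, L9  cond=T  regs=(0,12,1,65527,5,1,2,10)
  step pc=4: add  $r7, $r1, $r5  regs=(0,12,1,65527,5,1,2,13)
  step pc=9: slti  $r1, $r5, 15  regs=(0,1,1,65527,5,1,2,13)
  step pc=10: slt  $r1, $r1, $r5  regs=(0,0,1,65527,5,1,2,13)
  step pc=11: and  $r4, $r1, $r4  regs=(0,0,1,65527,0,1,2,13)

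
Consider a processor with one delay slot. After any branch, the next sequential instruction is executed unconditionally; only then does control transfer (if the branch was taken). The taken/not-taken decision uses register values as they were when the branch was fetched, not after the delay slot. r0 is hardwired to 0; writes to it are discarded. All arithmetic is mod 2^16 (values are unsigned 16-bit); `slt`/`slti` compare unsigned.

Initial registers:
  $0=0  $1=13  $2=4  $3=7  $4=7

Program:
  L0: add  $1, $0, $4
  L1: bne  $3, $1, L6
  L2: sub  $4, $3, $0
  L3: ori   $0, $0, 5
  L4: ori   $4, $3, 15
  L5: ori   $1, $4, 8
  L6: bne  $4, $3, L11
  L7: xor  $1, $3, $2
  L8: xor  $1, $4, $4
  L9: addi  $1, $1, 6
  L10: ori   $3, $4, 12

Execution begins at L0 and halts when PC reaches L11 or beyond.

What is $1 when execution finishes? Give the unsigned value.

3

#0 add  $1, $0, $4 ; 0/7/4/7/7
#1 bne  $3, $1, L6 ; 0/7/4/7/7 ; →fallthru
#2 sub  $4, $3, $0 ; 0/7/4/7/7
#3 ori   $0, $0, 5 ; 0/7/4/7/7
#4 ori   $4, $3, 15 ; 0/7/4/7/15
#5 ori   $1, $4, 8 ; 0/15/4/7/15
#6 bne  $4, $3, L11 ; 0/15/4/7/15 ; →target
#7 xor  $1, $3, $2 ; 0/3/4/7/15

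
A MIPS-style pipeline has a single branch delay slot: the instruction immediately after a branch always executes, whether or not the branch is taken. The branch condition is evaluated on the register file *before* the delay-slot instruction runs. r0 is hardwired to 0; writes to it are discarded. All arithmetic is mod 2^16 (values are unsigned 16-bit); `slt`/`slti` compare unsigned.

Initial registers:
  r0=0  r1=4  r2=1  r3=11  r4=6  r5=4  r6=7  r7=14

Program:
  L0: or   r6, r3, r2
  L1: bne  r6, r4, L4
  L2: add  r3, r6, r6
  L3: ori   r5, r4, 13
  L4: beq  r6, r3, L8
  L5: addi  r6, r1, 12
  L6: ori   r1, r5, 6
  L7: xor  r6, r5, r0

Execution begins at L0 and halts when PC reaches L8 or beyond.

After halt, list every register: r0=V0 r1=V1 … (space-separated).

PC=0  or   r6, r3, r2        | r0=0 r1=4 r2=1 r3=11 r4=6 r5=4 r6=11 r7=14
PC=1  bne  r6, r4, L4        | r0=0 r1=4 r2=1 r3=11 r4=6 r5=4 r6=11 r7=14  [TAKEN]
PC=2  add  r3, r6, r6        | r0=0 r1=4 r2=1 r3=22 r4=6 r5=4 r6=11 r7=14
PC=4  beq  r6, r3, L8        | r0=0 r1=4 r2=1 r3=22 r4=6 r5=4 r6=11 r7=14  [not taken]
PC=5  addi  r6, r1, 12       | r0=0 r1=4 r2=1 r3=22 r4=6 r5=4 r6=16 r7=14
PC=6  ori   r1, r5, 6        | r0=0 r1=6 r2=1 r3=22 r4=6 r5=4 r6=16 r7=14
PC=7  xor  r6, r5, r0        | r0=0 r1=6 r2=1 r3=22 r4=6 r5=4 r6=4 r7=14

r0=0 r1=6 r2=1 r3=22 r4=6 r5=4 r6=4 r7=14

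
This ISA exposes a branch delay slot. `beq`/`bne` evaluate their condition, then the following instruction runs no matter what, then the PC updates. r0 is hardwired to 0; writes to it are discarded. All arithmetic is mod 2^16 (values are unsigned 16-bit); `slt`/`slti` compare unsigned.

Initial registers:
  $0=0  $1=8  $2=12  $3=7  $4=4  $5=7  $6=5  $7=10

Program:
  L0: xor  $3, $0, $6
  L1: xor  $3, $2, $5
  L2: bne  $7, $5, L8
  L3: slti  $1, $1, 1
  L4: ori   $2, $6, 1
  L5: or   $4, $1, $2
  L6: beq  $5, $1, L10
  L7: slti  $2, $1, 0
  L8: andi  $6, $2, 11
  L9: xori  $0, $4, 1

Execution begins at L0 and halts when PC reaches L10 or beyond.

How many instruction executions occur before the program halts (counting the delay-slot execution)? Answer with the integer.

6

[0] xor  $3, $0, $6  →  {$0:0, $1:8, $2:12, $3:5, $4:4, $5:7, $6:5, $7:10}
[1] xor  $3, $2, $5  →  {$0:0, $1:8, $2:12, $3:11, $4:4, $5:7, $6:5, $7:10}
[2] bne  $7, $5, L8  →  {$0:0, $1:8, $2:12, $3:11, $4:4, $5:7, $6:5, $7:10}  ⟨branch taken⟩
[3] slti  $1, $1, 1  →  {$0:0, $1:0, $2:12, $3:11, $4:4, $5:7, $6:5, $7:10}
[8] andi  $6, $2, 11  →  {$0:0, $1:0, $2:12, $3:11, $4:4, $5:7, $6:8, $7:10}
[9] xori  $0, $4, 1  →  {$0:0, $1:0, $2:12, $3:11, $4:4, $5:7, $6:8, $7:10}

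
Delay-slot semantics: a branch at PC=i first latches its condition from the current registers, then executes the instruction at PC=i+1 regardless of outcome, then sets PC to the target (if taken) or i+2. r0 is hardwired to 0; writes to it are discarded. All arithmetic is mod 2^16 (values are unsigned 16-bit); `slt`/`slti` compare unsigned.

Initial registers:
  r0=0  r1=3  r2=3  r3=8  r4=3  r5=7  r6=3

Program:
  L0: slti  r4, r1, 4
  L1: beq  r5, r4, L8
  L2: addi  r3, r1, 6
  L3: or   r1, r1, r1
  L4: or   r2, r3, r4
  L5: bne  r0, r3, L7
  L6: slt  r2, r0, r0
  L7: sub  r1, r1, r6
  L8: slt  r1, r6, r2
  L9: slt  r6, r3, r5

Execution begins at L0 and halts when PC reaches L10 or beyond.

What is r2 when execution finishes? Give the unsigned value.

0

PC=0  slti  r4, r1, 4        | r0=0 r1=3 r2=3 r3=8 r4=1 r5=7 r6=3
PC=1  beq  r5, r4, L8        | r0=0 r1=3 r2=3 r3=8 r4=1 r5=7 r6=3  [not taken]
PC=2  addi  r3, r1, 6        | r0=0 r1=3 r2=3 r3=9 r4=1 r5=7 r6=3
PC=3  or   r1, r1, r1        | r0=0 r1=3 r2=3 r3=9 r4=1 r5=7 r6=3
PC=4  or   r2, r3, r4        | r0=0 r1=3 r2=9 r3=9 r4=1 r5=7 r6=3
PC=5  bne  r0, r3, L7        | r0=0 r1=3 r2=9 r3=9 r4=1 r5=7 r6=3  [TAKEN]
PC=6  slt  r2, r0, r0        | r0=0 r1=3 r2=0 r3=9 r4=1 r5=7 r6=3
PC=7  sub  r1, r1, r6        | r0=0 r1=0 r2=0 r3=9 r4=1 r5=7 r6=3
PC=8  slt  r1, r6, r2        | r0=0 r1=0 r2=0 r3=9 r4=1 r5=7 r6=3
PC=9  slt  r6, r3, r5        | r0=0 r1=0 r2=0 r3=9 r4=1 r5=7 r6=0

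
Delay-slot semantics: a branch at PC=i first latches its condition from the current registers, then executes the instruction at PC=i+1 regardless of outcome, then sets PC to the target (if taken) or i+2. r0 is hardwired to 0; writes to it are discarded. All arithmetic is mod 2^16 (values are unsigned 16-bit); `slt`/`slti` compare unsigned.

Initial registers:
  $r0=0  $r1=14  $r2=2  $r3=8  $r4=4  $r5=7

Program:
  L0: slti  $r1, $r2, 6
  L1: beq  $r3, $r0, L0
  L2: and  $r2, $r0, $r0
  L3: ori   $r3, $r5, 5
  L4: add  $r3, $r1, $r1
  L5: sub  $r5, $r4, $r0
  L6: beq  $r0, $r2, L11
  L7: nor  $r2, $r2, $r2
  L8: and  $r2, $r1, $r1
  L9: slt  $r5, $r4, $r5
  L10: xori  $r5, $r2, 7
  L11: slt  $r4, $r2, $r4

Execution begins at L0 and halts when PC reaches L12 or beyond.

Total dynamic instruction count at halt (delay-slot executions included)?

9

[0] slti  $r1, $r2, 6  →  {$r0:0, $r1:1, $r2:2, $r3:8, $r4:4, $r5:7}
[1] beq  $r3, $r0, L0  →  {$r0:0, $r1:1, $r2:2, $r3:8, $r4:4, $r5:7}  ⟨branch fallthrough⟩
[2] and  $r2, $r0, $r0  →  {$r0:0, $r1:1, $r2:0, $r3:8, $r4:4, $r5:7}
[3] ori   $r3, $r5, 5  →  {$r0:0, $r1:1, $r2:0, $r3:7, $r4:4, $r5:7}
[4] add  $r3, $r1, $r1  →  {$r0:0, $r1:1, $r2:0, $r3:2, $r4:4, $r5:7}
[5] sub  $r5, $r4, $r0  →  {$r0:0, $r1:1, $r2:0, $r3:2, $r4:4, $r5:4}
[6] beq  $r0, $r2, L11  →  {$r0:0, $r1:1, $r2:0, $r3:2, $r4:4, $r5:4}  ⟨branch taken⟩
[7] nor  $r2, $r2, $r2  →  {$r0:0, $r1:1, $r2:65535, $r3:2, $r4:4, $r5:4}
[11] slt  $r4, $r2, $r4  →  {$r0:0, $r1:1, $r2:65535, $r3:2, $r4:0, $r5:4}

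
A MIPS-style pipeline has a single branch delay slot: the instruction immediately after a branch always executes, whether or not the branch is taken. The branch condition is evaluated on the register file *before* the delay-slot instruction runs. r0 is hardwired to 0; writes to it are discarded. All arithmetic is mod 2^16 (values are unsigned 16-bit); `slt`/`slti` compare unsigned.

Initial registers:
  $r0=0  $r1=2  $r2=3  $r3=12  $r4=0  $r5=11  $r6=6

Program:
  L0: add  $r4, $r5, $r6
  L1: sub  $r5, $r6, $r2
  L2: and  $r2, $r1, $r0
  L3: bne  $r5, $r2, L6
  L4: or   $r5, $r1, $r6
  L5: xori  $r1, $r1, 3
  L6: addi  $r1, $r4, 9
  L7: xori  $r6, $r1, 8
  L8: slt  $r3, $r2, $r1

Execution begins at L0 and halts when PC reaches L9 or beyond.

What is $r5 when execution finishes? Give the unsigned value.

[0] add  $r4, $r5, $r6  →  {$r0:0, $r1:2, $r2:3, $r3:12, $r4:17, $r5:11, $r6:6}
[1] sub  $r5, $r6, $r2  →  {$r0:0, $r1:2, $r2:3, $r3:12, $r4:17, $r5:3, $r6:6}
[2] and  $r2, $r1, $r0  →  {$r0:0, $r1:2, $r2:0, $r3:12, $r4:17, $r5:3, $r6:6}
[3] bne  $r5, $r2, L6  →  {$r0:0, $r1:2, $r2:0, $r3:12, $r4:17, $r5:3, $r6:6}  ⟨branch taken⟩
[4] or   $r5, $r1, $r6  →  {$r0:0, $r1:2, $r2:0, $r3:12, $r4:17, $r5:6, $r6:6}
[6] addi  $r1, $r4, 9  →  {$r0:0, $r1:26, $r2:0, $r3:12, $r4:17, $r5:6, $r6:6}
[7] xori  $r6, $r1, 8  →  {$r0:0, $r1:26, $r2:0, $r3:12, $r4:17, $r5:6, $r6:18}
[8] slt  $r3, $r2, $r1  →  {$r0:0, $r1:26, $r2:0, $r3:1, $r4:17, $r5:6, $r6:18}

6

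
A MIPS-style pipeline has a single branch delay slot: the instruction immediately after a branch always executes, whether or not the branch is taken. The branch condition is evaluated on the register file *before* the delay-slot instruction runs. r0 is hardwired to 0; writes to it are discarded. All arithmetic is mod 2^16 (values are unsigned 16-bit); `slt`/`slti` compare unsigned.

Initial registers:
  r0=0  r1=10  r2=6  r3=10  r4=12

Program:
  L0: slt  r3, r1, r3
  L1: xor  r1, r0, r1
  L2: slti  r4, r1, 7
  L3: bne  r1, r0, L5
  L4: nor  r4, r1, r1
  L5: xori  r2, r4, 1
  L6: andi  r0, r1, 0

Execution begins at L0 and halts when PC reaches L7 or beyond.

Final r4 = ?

65525

[0] slt  r3, r1, r3  →  {r0:0, r1:10, r2:6, r3:0, r4:12}
[1] xor  r1, r0, r1  →  {r0:0, r1:10, r2:6, r3:0, r4:12}
[2] slti  r4, r1, 7  →  {r0:0, r1:10, r2:6, r3:0, r4:0}
[3] bne  r1, r0, L5  →  {r0:0, r1:10, r2:6, r3:0, r4:0}  ⟨branch taken⟩
[4] nor  r4, r1, r1  →  {r0:0, r1:10, r2:6, r3:0, r4:65525}
[5] xori  r2, r4, 1  →  {r0:0, r1:10, r2:65524, r3:0, r4:65525}
[6] andi  r0, r1, 0  →  {r0:0, r1:10, r2:65524, r3:0, r4:65525}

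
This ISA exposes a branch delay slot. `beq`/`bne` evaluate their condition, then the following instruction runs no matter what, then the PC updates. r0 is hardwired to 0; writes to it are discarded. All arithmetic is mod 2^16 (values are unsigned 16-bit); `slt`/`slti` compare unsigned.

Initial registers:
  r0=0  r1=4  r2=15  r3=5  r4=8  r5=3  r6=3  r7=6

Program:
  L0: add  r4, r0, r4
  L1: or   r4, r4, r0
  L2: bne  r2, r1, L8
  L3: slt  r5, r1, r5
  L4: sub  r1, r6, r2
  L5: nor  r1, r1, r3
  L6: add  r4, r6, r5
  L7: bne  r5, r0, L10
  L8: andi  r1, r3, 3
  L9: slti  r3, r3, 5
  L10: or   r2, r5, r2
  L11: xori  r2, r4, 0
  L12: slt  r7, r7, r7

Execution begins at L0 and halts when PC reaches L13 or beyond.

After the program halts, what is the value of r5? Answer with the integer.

0

#0 add  r4, r0, r4 ; 0/4/15/5/8/3/3/6
#1 or   r4, r4, r0 ; 0/4/15/5/8/3/3/6
#2 bne  r2, r1, L8 ; 0/4/15/5/8/3/3/6 ; →target
#3 slt  r5, r1, r5 ; 0/4/15/5/8/0/3/6
#8 andi  r1, r3, 3 ; 0/1/15/5/8/0/3/6
#9 slti  r3, r3, 5 ; 0/1/15/0/8/0/3/6
#10 or   r2, r5, r2 ; 0/1/15/0/8/0/3/6
#11 xori  r2, r4, 0 ; 0/1/8/0/8/0/3/6
#12 slt  r7, r7, r7 ; 0/1/8/0/8/0/3/0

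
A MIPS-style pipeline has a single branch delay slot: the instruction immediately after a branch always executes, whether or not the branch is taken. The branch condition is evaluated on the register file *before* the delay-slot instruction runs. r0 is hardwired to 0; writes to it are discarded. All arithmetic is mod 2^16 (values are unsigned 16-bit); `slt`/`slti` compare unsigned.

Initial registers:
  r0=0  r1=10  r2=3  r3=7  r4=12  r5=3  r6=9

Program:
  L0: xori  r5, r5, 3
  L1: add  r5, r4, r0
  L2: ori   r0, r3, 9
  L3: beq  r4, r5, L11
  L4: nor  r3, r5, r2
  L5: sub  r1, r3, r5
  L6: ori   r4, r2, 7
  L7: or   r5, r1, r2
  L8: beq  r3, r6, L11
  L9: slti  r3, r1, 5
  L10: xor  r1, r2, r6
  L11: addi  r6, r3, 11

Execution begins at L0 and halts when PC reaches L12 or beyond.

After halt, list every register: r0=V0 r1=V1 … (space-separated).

[0] xori  r5, r5, 3  →  {r0:0, r1:10, r2:3, r3:7, r4:12, r5:0, r6:9}
[1] add  r5, r4, r0  →  {r0:0, r1:10, r2:3, r3:7, r4:12, r5:12, r6:9}
[2] ori   r0, r3, 9  →  {r0:0, r1:10, r2:3, r3:7, r4:12, r5:12, r6:9}
[3] beq  r4, r5, L11  →  {r0:0, r1:10, r2:3, r3:7, r4:12, r5:12, r6:9}  ⟨branch taken⟩
[4] nor  r3, r5, r2  →  {r0:0, r1:10, r2:3, r3:65520, r4:12, r5:12, r6:9}
[11] addi  r6, r3, 11  →  {r0:0, r1:10, r2:3, r3:65520, r4:12, r5:12, r6:65531}

r0=0 r1=10 r2=3 r3=65520 r4=12 r5=12 r6=65531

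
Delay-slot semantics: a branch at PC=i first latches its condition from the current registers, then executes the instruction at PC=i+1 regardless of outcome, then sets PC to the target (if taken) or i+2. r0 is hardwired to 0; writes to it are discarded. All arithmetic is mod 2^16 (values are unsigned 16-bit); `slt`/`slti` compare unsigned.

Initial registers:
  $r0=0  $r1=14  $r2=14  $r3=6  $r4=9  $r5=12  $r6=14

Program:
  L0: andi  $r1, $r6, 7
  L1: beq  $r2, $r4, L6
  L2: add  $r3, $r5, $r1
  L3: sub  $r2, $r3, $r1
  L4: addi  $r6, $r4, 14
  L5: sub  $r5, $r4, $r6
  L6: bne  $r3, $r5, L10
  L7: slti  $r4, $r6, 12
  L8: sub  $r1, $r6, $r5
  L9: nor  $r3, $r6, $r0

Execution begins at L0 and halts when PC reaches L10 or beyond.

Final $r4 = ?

0

  step pc=0: andi  $r1, $r6, 7  regs=(0,6,14,6,9,12,14)
  step pc=1: beq  $r2, $r4, L6  cond=F  regs=(0,6,14,6,9,12,14)
  step pc=2: add  $r3, $r5, $r1  regs=(0,6,14,18,9,12,14)
  step pc=3: sub  $r2, $r3, $r1  regs=(0,6,12,18,9,12,14)
  step pc=4: addi  $r6, $r4, 14  regs=(0,6,12,18,9,12,23)
  step pc=5: sub  $r5, $r4, $r6  regs=(0,6,12,18,9,65522,23)
  step pc=6: bne  $r3, $r5, L10  cond=T  regs=(0,6,12,18,9,65522,23)
  step pc=7: slti  $r4, $r6, 12  regs=(0,6,12,18,0,65522,23)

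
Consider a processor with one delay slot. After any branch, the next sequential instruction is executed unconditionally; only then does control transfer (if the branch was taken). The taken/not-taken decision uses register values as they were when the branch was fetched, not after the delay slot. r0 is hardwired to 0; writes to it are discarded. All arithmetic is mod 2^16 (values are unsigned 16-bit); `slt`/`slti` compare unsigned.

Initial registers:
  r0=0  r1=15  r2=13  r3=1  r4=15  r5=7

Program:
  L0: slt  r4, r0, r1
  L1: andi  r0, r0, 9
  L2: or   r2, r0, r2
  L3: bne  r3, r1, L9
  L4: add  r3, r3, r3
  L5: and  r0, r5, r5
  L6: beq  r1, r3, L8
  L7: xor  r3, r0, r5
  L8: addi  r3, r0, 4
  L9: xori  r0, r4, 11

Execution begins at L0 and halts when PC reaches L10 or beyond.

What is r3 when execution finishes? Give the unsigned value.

2

PC=0  slt  r4, r0, r1        | r0=0 r1=15 r2=13 r3=1 r4=1 r5=7
PC=1  andi  r0, r0, 9        | r0=0 r1=15 r2=13 r3=1 r4=1 r5=7
PC=2  or   r2, r0, r2        | r0=0 r1=15 r2=13 r3=1 r4=1 r5=7
PC=3  bne  r3, r1, L9        | r0=0 r1=15 r2=13 r3=1 r4=1 r5=7  [TAKEN]
PC=4  add  r3, r3, r3        | r0=0 r1=15 r2=13 r3=2 r4=1 r5=7
PC=9  xori  r0, r4, 11       | r0=0 r1=15 r2=13 r3=2 r4=1 r5=7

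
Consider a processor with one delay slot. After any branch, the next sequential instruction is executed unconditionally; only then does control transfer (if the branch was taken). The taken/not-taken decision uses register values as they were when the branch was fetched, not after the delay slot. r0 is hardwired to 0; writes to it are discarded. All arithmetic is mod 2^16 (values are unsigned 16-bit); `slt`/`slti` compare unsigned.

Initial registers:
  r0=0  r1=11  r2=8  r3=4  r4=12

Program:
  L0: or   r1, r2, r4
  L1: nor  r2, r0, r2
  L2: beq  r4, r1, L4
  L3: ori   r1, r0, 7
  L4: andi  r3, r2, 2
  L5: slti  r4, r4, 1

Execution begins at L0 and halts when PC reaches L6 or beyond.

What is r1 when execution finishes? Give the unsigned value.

PC=0  or   r1, r2, r4        | r0=0 r1=12 r2=8 r3=4 r4=12
PC=1  nor  r2, r0, r2        | r0=0 r1=12 r2=65527 r3=4 r4=12
PC=2  beq  r4, r1, L4        | r0=0 r1=12 r2=65527 r3=4 r4=12  [TAKEN]
PC=3  ori   r1, r0, 7        | r0=0 r1=7 r2=65527 r3=4 r4=12
PC=4  andi  r3, r2, 2        | r0=0 r1=7 r2=65527 r3=2 r4=12
PC=5  slti  r4, r4, 1        | r0=0 r1=7 r2=65527 r3=2 r4=0

7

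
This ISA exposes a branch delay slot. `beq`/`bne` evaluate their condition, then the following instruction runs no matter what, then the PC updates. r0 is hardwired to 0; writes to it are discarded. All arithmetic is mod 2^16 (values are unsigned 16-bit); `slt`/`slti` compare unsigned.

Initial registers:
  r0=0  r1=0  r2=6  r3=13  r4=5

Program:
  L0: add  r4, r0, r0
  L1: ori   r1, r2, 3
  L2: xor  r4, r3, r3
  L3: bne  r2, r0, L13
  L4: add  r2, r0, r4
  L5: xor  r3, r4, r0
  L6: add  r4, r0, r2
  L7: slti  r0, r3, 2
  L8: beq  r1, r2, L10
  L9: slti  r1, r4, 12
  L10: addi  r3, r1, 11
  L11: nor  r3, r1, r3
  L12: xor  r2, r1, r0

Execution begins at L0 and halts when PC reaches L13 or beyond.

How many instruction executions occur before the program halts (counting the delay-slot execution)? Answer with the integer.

  step pc=0: add  r4, r0, r0  regs=(0,0,6,13,0)
  step pc=1: ori   r1, r2, 3  regs=(0,7,6,13,0)
  step pc=2: xor  r4, r3, r3  regs=(0,7,6,13,0)
  step pc=3: bne  r2, r0, L13  cond=T  regs=(0,7,6,13,0)
  step pc=4: add  r2, r0, r4  regs=(0,7,0,13,0)

5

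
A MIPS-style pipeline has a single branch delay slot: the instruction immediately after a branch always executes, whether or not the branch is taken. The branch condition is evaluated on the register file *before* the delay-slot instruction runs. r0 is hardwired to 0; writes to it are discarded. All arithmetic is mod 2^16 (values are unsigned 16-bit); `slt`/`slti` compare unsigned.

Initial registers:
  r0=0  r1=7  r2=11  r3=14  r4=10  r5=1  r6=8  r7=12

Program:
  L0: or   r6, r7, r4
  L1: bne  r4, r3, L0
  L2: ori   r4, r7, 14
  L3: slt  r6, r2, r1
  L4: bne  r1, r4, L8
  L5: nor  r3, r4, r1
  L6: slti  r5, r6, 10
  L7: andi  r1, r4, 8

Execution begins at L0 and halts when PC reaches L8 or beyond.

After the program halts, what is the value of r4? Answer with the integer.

14

#0 or   r6, r7, r4 ; 0/7/11/14/10/1/14/12
#1 bne  r4, r3, L0 ; 0/7/11/14/10/1/14/12 ; →target
#2 ori   r4, r7, 14 ; 0/7/11/14/14/1/14/12
#0 or   r6, r7, r4 ; 0/7/11/14/14/1/14/12
#1 bne  r4, r3, L0 ; 0/7/11/14/14/1/14/12 ; →fallthru
#2 ori   r4, r7, 14 ; 0/7/11/14/14/1/14/12
#3 slt  r6, r2, r1 ; 0/7/11/14/14/1/0/12
#4 bne  r1, r4, L8 ; 0/7/11/14/14/1/0/12 ; →target
#5 nor  r3, r4, r1 ; 0/7/11/65520/14/1/0/12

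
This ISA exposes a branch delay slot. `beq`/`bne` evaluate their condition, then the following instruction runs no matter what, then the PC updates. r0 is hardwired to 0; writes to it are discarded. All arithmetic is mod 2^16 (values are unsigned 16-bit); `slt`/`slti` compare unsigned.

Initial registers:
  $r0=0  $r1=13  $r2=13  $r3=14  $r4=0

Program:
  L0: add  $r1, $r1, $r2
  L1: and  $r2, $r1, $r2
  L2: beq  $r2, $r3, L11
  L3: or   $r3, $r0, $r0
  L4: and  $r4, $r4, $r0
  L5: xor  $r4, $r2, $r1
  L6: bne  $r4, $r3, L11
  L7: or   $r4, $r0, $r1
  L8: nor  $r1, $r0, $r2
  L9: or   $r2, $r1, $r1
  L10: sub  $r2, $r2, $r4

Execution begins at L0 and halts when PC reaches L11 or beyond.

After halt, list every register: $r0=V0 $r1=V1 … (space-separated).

#0 add  $r1, $r1, $r2 ; 0/26/13/14/0
#1 and  $r2, $r1, $r2 ; 0/26/8/14/0
#2 beq  $r2, $r3, L11 ; 0/26/8/14/0 ; →fallthru
#3 or   $r3, $r0, $r0 ; 0/26/8/0/0
#4 and  $r4, $r4, $r0 ; 0/26/8/0/0
#5 xor  $r4, $r2, $r1 ; 0/26/8/0/18
#6 bne  $r4, $r3, L11 ; 0/26/8/0/18 ; →target
#7 or   $r4, $r0, $r1 ; 0/26/8/0/26

$r0=0 $r1=26 $r2=8 $r3=0 $r4=26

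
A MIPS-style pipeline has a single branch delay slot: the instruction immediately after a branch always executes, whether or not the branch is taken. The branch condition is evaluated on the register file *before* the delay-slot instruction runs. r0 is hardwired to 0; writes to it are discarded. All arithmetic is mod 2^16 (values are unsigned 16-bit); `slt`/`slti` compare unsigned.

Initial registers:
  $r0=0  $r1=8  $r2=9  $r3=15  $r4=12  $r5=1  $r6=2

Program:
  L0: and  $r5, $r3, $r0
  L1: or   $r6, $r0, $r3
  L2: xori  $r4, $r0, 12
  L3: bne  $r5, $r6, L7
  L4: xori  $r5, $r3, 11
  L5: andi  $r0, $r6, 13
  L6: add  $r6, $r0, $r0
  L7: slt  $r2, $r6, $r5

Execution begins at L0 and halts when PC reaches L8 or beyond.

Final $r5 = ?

  step pc=0: and  $r5, $r3, $r0  regs=(0,8,9,15,12,0,2)
  step pc=1: or   $r6, $r0, $r3  regs=(0,8,9,15,12,0,15)
  step pc=2: xori  $r4, $r0, 12  regs=(0,8,9,15,12,0,15)
  step pc=3: bne  $r5, $r6, L7  cond=T  regs=(0,8,9,15,12,0,15)
  step pc=4: xori  $r5, $r3, 11  regs=(0,8,9,15,12,4,15)
  step pc=7: slt  $r2, $r6, $r5  regs=(0,8,0,15,12,4,15)

4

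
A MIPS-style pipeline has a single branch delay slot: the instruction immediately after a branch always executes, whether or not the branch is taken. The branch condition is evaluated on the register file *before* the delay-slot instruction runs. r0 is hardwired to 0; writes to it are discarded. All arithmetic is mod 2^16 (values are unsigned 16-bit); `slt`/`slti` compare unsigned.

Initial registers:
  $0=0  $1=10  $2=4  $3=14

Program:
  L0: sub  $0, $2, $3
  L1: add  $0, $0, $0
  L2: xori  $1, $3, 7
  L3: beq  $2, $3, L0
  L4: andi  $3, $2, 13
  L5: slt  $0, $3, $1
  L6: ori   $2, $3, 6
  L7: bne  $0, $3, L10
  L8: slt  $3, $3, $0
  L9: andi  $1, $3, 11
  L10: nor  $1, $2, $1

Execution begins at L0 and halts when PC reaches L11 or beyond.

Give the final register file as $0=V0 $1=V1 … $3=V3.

  step pc=0: sub  $0, $2, $3  regs=(0,10,4,14)
  step pc=1: add  $0, $0, $0  regs=(0,10,4,14)
  step pc=2: xori  $1, $3, 7  regs=(0,9,4,14)
  step pc=3: beq  $2, $3, L0  cond=F  regs=(0,9,4,14)
  step pc=4: andi  $3, $2, 13  regs=(0,9,4,4)
  step pc=5: slt  $0, $3, $1  regs=(0,9,4,4)
  step pc=6: ori   $2, $3, 6  regs=(0,9,6,4)
  step pc=7: bne  $0, $3, L10  cond=T  regs=(0,9,6,4)
  step pc=8: slt  $3, $3, $0  regs=(0,9,6,0)
  step pc=10: nor  $1, $2, $1  regs=(0,65520,6,0)

$0=0 $1=65520 $2=6 $3=0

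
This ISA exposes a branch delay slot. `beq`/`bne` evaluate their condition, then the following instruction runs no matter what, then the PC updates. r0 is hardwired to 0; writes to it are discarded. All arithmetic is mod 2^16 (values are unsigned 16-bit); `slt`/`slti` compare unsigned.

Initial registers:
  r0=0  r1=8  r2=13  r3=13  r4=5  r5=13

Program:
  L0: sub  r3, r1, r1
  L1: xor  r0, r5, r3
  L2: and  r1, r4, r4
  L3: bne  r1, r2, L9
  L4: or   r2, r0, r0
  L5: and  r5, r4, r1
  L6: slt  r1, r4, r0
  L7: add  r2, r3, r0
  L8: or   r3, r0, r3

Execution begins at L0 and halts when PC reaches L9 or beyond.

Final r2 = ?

[0] sub  r3, r1, r1  →  {r0:0, r1:8, r2:13, r3:0, r4:5, r5:13}
[1] xor  r0, r5, r3  →  {r0:0, r1:8, r2:13, r3:0, r4:5, r5:13}
[2] and  r1, r4, r4  →  {r0:0, r1:5, r2:13, r3:0, r4:5, r5:13}
[3] bne  r1, r2, L9  →  {r0:0, r1:5, r2:13, r3:0, r4:5, r5:13}  ⟨branch taken⟩
[4] or   r2, r0, r0  →  {r0:0, r1:5, r2:0, r3:0, r4:5, r5:13}

0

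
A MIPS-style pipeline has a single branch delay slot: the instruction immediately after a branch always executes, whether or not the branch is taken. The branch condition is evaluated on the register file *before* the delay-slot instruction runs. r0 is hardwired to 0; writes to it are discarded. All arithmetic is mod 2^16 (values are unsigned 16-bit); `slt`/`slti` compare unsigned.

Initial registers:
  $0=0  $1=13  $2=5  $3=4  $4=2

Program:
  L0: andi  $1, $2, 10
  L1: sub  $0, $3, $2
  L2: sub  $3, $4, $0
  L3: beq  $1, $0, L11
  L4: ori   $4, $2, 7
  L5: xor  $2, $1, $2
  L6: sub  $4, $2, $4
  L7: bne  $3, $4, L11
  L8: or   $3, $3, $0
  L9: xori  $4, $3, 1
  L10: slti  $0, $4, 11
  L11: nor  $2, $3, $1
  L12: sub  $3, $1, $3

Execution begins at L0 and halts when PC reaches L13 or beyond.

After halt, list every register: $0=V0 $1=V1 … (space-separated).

#0 andi  $1, $2, 10 ; 0/0/5/4/2
#1 sub  $0, $3, $2 ; 0/0/5/4/2
#2 sub  $3, $4, $0 ; 0/0/5/2/2
#3 beq  $1, $0, L11 ; 0/0/5/2/2 ; →target
#4 ori   $4, $2, 7 ; 0/0/5/2/7
#11 nor  $2, $3, $1 ; 0/0/65533/2/7
#12 sub  $3, $1, $3 ; 0/0/65533/65534/7

$0=0 $1=0 $2=65533 $3=65534 $4=7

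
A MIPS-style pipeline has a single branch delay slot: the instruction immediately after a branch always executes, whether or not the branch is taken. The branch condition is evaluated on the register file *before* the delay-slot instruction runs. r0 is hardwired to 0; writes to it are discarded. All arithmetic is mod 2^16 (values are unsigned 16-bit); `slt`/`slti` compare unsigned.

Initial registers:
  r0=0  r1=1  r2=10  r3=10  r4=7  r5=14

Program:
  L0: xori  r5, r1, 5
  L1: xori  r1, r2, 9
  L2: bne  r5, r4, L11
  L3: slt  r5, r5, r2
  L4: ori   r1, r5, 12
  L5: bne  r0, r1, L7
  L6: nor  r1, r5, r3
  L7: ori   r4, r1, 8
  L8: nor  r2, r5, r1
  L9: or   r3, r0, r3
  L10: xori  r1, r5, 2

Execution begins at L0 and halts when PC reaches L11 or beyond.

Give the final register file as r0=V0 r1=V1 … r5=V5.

r0=0 r1=3 r2=10 r3=10 r4=7 r5=1

[0] xori  r5, r1, 5  →  {r0:0, r1:1, r2:10, r3:10, r4:7, r5:4}
[1] xori  r1, r2, 9  →  {r0:0, r1:3, r2:10, r3:10, r4:7, r5:4}
[2] bne  r5, r4, L11  →  {r0:0, r1:3, r2:10, r3:10, r4:7, r5:4}  ⟨branch taken⟩
[3] slt  r5, r5, r2  →  {r0:0, r1:3, r2:10, r3:10, r4:7, r5:1}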